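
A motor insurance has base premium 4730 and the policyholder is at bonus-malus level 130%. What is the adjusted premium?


adjusted = base * BM_level / 100
= 4730 * 130 / 100
= 4730 * 1.3
= 6149.0


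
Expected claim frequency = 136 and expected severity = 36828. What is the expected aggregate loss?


E[S] = E[N] * E[X]
= 136 * 36828
= 5.0086e+06


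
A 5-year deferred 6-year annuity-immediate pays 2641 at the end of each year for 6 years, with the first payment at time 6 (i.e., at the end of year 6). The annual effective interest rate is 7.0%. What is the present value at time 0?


PV at time 5 of the 6-year annuity-immediate:
a_n = 2641 * (1-(1+0.07)^(-6))/0.07 = 12588.4312
Discount back 5 years to time 0:
PV = 12588.4312 * (1+0.07)^(-5)
= 12588.4312 * 0.712986
= 8975.3775


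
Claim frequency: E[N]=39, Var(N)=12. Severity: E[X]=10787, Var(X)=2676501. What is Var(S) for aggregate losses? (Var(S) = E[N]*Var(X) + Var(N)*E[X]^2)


Var(S) = E[N]*Var(X) + Var(N)*E[X]^2
= 39*2676501 + 12*10787^2
= 104383539 + 1396312428
= 1.5007e+09


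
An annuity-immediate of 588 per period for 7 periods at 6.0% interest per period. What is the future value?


FV = PMT * ((1+i)^n - 1) / i
= 588 * ((1.06)^7 - 1) / 0.06
= 588 * (1.50363 - 1) / 0.06
= 4935.5765


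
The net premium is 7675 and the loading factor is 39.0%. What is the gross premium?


Gross = net * (1 + loading)
= 7675 * (1 + 0.39)
= 7675 * 1.39
= 10668.25


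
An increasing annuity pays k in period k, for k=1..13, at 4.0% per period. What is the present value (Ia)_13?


(Ia)_n = sum_{k=1}^{n} k * v^k, v = 1/(1+i)
v = 0.961538
Sum computed term by term:
(Ia)_13 = 64.4403


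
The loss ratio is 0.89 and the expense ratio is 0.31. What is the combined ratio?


Combined ratio = loss ratio + expense ratio
= 0.89 + 0.31
= 1.2


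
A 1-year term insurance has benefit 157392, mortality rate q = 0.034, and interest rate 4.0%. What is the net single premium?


NSP = benefit * q * v
v = 1/(1+i) = 0.961538
NSP = 157392 * 0.034 * 0.961538
= 5145.5077


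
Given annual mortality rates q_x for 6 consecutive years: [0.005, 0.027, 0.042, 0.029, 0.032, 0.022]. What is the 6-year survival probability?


p_k = 1 - q_k for each year
Survival = product of (1 - q_k)
= 0.995 * 0.973 * 0.958 * 0.971 * 0.968 * 0.978
= 0.8526


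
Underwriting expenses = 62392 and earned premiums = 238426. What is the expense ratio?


Expense ratio = expenses / premiums
= 62392 / 238426
= 0.2617


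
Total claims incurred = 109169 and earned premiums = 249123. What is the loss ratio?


Loss ratio = claims / premiums
= 109169 / 249123
= 0.4382


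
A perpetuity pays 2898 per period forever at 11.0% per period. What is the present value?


PV = PMT / i
= 2898 / 0.11
= 26345.4545


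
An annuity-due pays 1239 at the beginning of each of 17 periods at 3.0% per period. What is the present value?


PV_due = PMT * (1-(1+i)^(-n))/i * (1+i)
PV_immediate = 16312.8208
PV_due = 16312.8208 * 1.03
= 16802.2054


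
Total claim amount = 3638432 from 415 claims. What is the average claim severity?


severity = total / number
= 3638432 / 415
= 8767.306


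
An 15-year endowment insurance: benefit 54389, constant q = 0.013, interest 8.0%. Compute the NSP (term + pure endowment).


Term component = 5633.1888
Pure endowment = 15_p_x * v^15 * benefit = 0.821783 * 0.315242 * 54389 = 14090.0337
NSP = 19723.2225


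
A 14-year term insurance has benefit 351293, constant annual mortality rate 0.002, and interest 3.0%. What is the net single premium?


NSP = benefit * sum_{k=0}^{n-1} k_p_x * q * v^(k+1)
With constant q=0.002, v=0.970874
Sum = 0.022322
NSP = 351293 * 0.022322
= 7841.623


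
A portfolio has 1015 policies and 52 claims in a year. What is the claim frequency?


frequency = claims / policies
= 52 / 1015
= 0.0512


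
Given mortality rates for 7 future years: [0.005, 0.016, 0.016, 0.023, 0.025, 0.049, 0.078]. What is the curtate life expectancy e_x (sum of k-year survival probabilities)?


e_x = sum_{k=1}^{n} k_p_x
k_p_x values:
  1_p_x = 0.995
  2_p_x = 0.97908
  3_p_x = 0.963415
  4_p_x = 0.941256
  5_p_x = 0.917725
  6_p_x = 0.872756
  7_p_x = 0.804681
e_x = 6.4739


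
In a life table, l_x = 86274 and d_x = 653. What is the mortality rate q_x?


q_x = d_x / l_x
= 653 / 86274
= 0.0076


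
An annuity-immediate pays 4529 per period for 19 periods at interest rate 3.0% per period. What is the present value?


PV = PMT * (1 - (1+i)^(-n)) / i
= 4529 * (1 - (1+0.03)^(-19)) / 0.03
= 4529 * (1 - 0.570286) / 0.03
= 4529 * 14.323799
= 64872.4862


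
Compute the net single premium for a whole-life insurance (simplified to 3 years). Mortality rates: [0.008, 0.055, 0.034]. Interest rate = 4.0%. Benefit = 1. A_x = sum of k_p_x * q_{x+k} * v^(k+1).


v = 0.961538
Year 0: k_p_x=1.0, q=0.008, term=0.007692
Year 1: k_p_x=0.992, q=0.055, term=0.050444
Year 2: k_p_x=0.93744, q=0.034, term=0.028335
A_x = 0.0865


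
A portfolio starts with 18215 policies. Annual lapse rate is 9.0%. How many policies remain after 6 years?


remaining = initial * (1 - lapse)^years
= 18215 * (1 - 0.09)^6
= 18215 * 0.567869
= 10343.7384


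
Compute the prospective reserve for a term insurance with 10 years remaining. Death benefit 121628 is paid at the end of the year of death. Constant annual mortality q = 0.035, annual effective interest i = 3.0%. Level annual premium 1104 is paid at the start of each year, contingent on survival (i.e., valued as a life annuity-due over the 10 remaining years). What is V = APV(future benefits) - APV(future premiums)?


v = 1/(1+i) = 0.970874
APV(future benefits) per unit = sum_{k=0}^{9} k_p_x * q * v^(k+1) = 0.257882
APV(future benefits) = 121628 * 0.257882 = 31365.7051
Life annuity-due factor ä_{x:10} = sum_{k=0}^{9} k_p_x * v^k = 7.589107
APV(future premiums) = 1104 * 7.589107 = 8378.374
V = 31365.7051 - 8378.374
= 22987.3311


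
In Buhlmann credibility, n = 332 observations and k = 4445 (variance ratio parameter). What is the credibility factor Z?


Z = n / (n + k)
= 332 / (332 + 4445)
= 332 / 4777
= 0.0695


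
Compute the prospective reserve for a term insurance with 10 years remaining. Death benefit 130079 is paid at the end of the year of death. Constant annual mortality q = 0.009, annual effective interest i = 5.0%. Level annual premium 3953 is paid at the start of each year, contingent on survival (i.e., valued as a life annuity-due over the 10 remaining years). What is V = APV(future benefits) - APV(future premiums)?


v = 1/(1+i) = 0.952381
APV(future benefits) per unit = sum_{k=0}^{9} k_p_x * q * v^(k+1) = 0.06699
APV(future benefits) = 130079 * 0.06699 = 8713.9412
Life annuity-due factor ä_{x:10} = sum_{k=0}^{9} k_p_x * v^k = 7.815454
APV(future premiums) = 3953 * 7.815454 = 30894.4905
V = 8713.9412 - 30894.4905
= -22180.5493


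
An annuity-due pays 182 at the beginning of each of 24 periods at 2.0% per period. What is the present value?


PV_due = PMT * (1-(1+i)^(-n))/i * (1+i)
PV_immediate = 3442.3345
PV_due = 3442.3345 * 1.02
= 3511.1811


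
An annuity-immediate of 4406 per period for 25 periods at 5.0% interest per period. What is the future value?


FV = PMT * ((1+i)^n - 1) / i
= 4406 * ((1.05)^25 - 1) / 0.05
= 4406 * (3.386355 - 1) / 0.05
= 210285.5974


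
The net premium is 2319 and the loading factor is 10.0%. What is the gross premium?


Gross = net * (1 + loading)
= 2319 * (1 + 0.1)
= 2319 * 1.1
= 2550.9


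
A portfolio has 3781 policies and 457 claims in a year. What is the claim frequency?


frequency = claims / policies
= 457 / 3781
= 0.1209


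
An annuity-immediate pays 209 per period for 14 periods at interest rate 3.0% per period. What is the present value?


PV = PMT * (1 - (1+i)^(-n)) / i
= 209 * (1 - (1+0.03)^(-14)) / 0.03
= 209 * (1 - 0.661118) / 0.03
= 209 * 11.296073
= 2360.8793


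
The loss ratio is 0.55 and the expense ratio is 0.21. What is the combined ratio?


Combined ratio = loss ratio + expense ratio
= 0.55 + 0.21
= 0.76


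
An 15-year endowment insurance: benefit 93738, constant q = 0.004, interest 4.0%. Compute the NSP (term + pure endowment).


Term component = 4065.9667
Pure endowment = 15_p_x * v^15 * benefit = 0.941651 * 0.555265 * 93738 = 49012.3662
NSP = 53078.3329


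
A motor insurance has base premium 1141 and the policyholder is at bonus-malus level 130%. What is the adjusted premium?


adjusted = base * BM_level / 100
= 1141 * 130 / 100
= 1141 * 1.3
= 1483.3


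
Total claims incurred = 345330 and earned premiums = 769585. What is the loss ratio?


Loss ratio = claims / premiums
= 345330 / 769585
= 0.4487


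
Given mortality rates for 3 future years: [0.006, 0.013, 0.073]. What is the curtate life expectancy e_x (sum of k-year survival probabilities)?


e_x = sum_{k=1}^{n} k_p_x
k_p_x values:
  1_p_x = 0.994
  2_p_x = 0.981078
  3_p_x = 0.909459
e_x = 2.8845


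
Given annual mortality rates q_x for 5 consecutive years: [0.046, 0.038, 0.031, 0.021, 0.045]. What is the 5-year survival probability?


p_k = 1 - q_k for each year
Survival = product of (1 - q_k)
= 0.954 * 0.962 * 0.969 * 0.979 * 0.955
= 0.8314


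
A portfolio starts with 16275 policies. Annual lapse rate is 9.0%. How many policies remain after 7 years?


remaining = initial * (1 - lapse)^years
= 16275 * (1 - 0.09)^7
= 16275 * 0.516761
= 8410.2856


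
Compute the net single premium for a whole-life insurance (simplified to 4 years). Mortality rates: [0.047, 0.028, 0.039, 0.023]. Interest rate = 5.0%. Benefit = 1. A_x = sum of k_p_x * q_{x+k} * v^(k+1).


v = 0.952381
Year 0: k_p_x=1.0, q=0.047, term=0.044762
Year 1: k_p_x=0.953, q=0.028, term=0.024203
Year 2: k_p_x=0.926316, q=0.039, term=0.031207
Year 3: k_p_x=0.89019, q=0.023, term=0.016844
A_x = 0.117


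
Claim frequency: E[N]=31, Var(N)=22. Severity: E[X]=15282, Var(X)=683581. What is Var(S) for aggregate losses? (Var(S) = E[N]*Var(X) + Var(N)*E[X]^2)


Var(S) = E[N]*Var(X) + Var(N)*E[X]^2
= 31*683581 + 22*15282^2
= 21191011 + 5137869528
= 5.1591e+09


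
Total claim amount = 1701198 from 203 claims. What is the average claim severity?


severity = total / number
= 1701198 / 203
= 8380.2857


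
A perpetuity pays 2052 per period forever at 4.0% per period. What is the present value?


PV = PMT / i
= 2052 / 0.04
= 51300.0


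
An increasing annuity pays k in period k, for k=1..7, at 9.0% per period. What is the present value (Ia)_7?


(Ia)_n = sum_{k=1}^{n} k * v^k, v = 1/(1+i)
v = 0.917431
Sum computed term by term:
(Ia)_7 = 18.4075


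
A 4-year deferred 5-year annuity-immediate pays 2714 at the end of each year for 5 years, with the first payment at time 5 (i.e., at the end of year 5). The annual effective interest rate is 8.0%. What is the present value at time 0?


PV at time 4 of the 5-year annuity-immediate:
a_n = 2714 * (1-(1+0.08)^(-5))/0.08 = 10836.215
Discount back 4 years to time 0:
PV = 10836.215 * (1+0.08)^(-4)
= 10836.215 * 0.73503
= 7964.9415


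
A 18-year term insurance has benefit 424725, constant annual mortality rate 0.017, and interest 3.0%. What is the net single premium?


NSP = benefit * sum_{k=0}^{n-1} k_p_x * q * v^(k+1)
With constant q=0.017, v=0.970874
Sum = 0.205659
NSP = 424725 * 0.205659
= 87348.5656


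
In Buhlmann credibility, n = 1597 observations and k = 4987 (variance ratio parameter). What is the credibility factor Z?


Z = n / (n + k)
= 1597 / (1597 + 4987)
= 1597 / 6584
= 0.2426


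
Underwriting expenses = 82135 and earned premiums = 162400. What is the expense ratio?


Expense ratio = expenses / premiums
= 82135 / 162400
= 0.5058


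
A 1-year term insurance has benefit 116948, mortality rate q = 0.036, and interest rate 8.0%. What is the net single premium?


NSP = benefit * q * v
v = 1/(1+i) = 0.925926
NSP = 116948 * 0.036 * 0.925926
= 3898.2667


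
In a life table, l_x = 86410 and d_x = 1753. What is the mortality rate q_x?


q_x = d_x / l_x
= 1753 / 86410
= 0.0203


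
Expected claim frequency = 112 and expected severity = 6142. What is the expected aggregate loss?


E[S] = E[N] * E[X]
= 112 * 6142
= 687904


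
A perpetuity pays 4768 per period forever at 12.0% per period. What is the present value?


PV = PMT / i
= 4768 / 0.12
= 39733.3333


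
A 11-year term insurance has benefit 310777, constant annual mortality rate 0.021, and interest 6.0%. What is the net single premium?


NSP = benefit * sum_{k=0}^{n-1} k_p_x * q * v^(k+1)
With constant q=0.021, v=0.943396
Sum = 0.151121
NSP = 310777 * 0.151121
= 46964.9315


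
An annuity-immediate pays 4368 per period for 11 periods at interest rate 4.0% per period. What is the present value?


PV = PMT * (1 - (1+i)^(-n)) / i
= 4368 * (1 - (1+0.04)^(-11)) / 0.04
= 4368 * (1 - 0.649581) / 0.04
= 4368 * 8.760477
= 38265.7623


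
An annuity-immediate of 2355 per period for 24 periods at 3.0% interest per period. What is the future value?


FV = PMT * ((1+i)^n - 1) / i
= 2355 * ((1.03)^24 - 1) / 0.03
= 2355 * (2.032794 - 1) / 0.03
= 81074.3374


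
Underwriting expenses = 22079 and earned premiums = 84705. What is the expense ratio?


Expense ratio = expenses / premiums
= 22079 / 84705
= 0.2607


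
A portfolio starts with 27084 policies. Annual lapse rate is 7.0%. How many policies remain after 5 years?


remaining = initial * (1 - lapse)^years
= 27084 * (1 - 0.07)^5
= 27084 * 0.695688
= 18842.0238


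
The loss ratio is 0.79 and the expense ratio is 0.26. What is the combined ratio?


Combined ratio = loss ratio + expense ratio
= 0.79 + 0.26
= 1.05


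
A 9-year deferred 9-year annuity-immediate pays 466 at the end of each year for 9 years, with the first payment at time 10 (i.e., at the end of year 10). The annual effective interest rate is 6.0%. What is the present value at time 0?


PV at time 9 of the 9-year annuity-immediate:
a_n = 466 * (1-(1+0.06)^(-9))/0.06 = 3169.5886
Discount back 9 years to time 0:
PV = 3169.5886 * (1+0.06)^(-9)
= 3169.5886 * 0.591898
= 1876.0746


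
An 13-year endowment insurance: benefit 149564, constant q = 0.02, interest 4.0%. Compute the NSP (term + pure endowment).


Term component = 26829.0436
Pure endowment = 13_p_x * v^13 * benefit = 0.769022 * 0.600574 * 149564 = 69076.8691
NSP = 95905.9127


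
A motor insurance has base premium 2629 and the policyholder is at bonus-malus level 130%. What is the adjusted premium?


adjusted = base * BM_level / 100
= 2629 * 130 / 100
= 2629 * 1.3
= 3417.7


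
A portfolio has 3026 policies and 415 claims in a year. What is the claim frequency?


frequency = claims / policies
= 415 / 3026
= 0.1371


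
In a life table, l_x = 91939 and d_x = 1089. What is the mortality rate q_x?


q_x = d_x / l_x
= 1089 / 91939
= 0.0118


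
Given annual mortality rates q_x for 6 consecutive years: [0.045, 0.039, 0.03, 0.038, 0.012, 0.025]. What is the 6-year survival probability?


p_k = 1 - q_k for each year
Survival = product of (1 - q_k)
= 0.955 * 0.961 * 0.97 * 0.962 * 0.988 * 0.975
= 0.825


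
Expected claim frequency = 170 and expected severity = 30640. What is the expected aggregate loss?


E[S] = E[N] * E[X]
= 170 * 30640
= 5.2088e+06


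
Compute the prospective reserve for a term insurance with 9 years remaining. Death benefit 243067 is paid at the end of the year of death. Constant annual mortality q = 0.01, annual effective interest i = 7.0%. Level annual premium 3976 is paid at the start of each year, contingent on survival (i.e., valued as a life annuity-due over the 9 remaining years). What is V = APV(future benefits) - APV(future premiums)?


v = 1/(1+i) = 0.934579
APV(future benefits) per unit = sum_{k=0}^{8} k_p_x * q * v^(k+1) = 0.062888
APV(future benefits) = 243067 * 0.062888 = 15286.093
Life annuity-due factor ä_{x:9} = sum_{k=0}^{8} k_p_x * v^k = 6.729058
APV(future premiums) = 3976 * 6.729058 = 26754.7348
V = 15286.093 - 26754.7348
= -11468.6418


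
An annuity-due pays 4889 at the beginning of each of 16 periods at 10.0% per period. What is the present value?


PV_due = PMT * (1-(1+i)^(-n))/i * (1+i)
PV_immediate = 38250.1116
PV_due = 38250.1116 * 1.1
= 42075.1227


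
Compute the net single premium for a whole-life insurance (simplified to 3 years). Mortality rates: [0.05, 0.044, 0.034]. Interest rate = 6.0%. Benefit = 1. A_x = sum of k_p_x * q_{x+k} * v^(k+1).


v = 0.943396
Year 0: k_p_x=1.0, q=0.05, term=0.04717
Year 1: k_p_x=0.95, q=0.044, term=0.037202
Year 2: k_p_x=0.9082, q=0.034, term=0.025926
A_x = 0.1103


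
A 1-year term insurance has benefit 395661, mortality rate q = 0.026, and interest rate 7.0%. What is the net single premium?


NSP = benefit * q * v
v = 1/(1+i) = 0.934579
NSP = 395661 * 0.026 * 0.934579
= 9614.1925


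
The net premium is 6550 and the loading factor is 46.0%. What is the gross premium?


Gross = net * (1 + loading)
= 6550 * (1 + 0.46)
= 6550 * 1.46
= 9563.0


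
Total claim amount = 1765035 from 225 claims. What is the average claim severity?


severity = total / number
= 1765035 / 225
= 7844.6


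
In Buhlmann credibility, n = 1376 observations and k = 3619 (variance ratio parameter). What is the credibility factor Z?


Z = n / (n + k)
= 1376 / (1376 + 3619)
= 1376 / 4995
= 0.2755


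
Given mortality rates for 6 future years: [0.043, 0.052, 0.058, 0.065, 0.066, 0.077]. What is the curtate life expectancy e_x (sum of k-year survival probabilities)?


e_x = sum_{k=1}^{n} k_p_x
k_p_x values:
  1_p_x = 0.957
  2_p_x = 0.907236
  3_p_x = 0.854616
  4_p_x = 0.799066
  5_p_x = 0.746328
  6_p_x = 0.688861
e_x = 4.9531


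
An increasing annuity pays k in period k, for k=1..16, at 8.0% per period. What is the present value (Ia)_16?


(Ia)_n = sum_{k=1}^{n} k * v^k, v = 1/(1+i)
v = 0.925926
Sum computed term by term:
(Ia)_16 = 61.1154


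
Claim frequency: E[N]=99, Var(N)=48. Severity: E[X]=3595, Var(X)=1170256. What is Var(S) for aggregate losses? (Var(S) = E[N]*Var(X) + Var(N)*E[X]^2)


Var(S) = E[N]*Var(X) + Var(N)*E[X]^2
= 99*1170256 + 48*3595^2
= 115855344 + 620353200
= 7.3621e+08


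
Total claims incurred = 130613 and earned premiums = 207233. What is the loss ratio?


Loss ratio = claims / premiums
= 130613 / 207233
= 0.6303


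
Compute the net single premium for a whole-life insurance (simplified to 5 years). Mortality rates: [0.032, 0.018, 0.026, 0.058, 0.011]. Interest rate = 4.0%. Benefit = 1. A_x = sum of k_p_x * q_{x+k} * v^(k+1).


v = 0.961538
Year 0: k_p_x=1.0, q=0.032, term=0.030769
Year 1: k_p_x=0.968, q=0.018, term=0.016109
Year 2: k_p_x=0.950576, q=0.026, term=0.021972
Year 3: k_p_x=0.925861, q=0.058, term=0.045903
Year 4: k_p_x=0.872161, q=0.011, term=0.007885
A_x = 0.1226


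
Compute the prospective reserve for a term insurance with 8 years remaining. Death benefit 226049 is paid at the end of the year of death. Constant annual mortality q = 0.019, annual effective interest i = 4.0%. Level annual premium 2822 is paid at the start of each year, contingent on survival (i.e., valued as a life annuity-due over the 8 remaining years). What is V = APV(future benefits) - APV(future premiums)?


v = 1/(1+i) = 0.961538
APV(future benefits) per unit = sum_{k=0}^{7} k_p_x * q * v^(k+1) = 0.120203
APV(future benefits) = 226049 * 0.120203 = 27171.8435
Life annuity-due factor ä_{x:8} = sum_{k=0}^{7} k_p_x * v^k = 6.579551
APV(future premiums) = 2822 * 6.579551 = 18567.4927
V = 27171.8435 - 18567.4927
= 8604.3508


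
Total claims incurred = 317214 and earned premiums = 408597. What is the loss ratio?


Loss ratio = claims / premiums
= 317214 / 408597
= 0.7763


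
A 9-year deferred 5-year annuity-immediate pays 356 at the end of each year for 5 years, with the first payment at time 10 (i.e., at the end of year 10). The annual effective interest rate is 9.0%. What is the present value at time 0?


PV at time 9 of the 5-year annuity-immediate:
a_n = 356 * (1-(1+0.09)^(-5))/0.09 = 1384.7158
Discount back 9 years to time 0:
PV = 1384.7158 * (1+0.09)^(-9)
= 1384.7158 * 0.460428
= 637.5616


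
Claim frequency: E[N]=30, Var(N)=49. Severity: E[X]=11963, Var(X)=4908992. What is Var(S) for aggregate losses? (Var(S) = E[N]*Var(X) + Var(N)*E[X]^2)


Var(S) = E[N]*Var(X) + Var(N)*E[X]^2
= 30*4908992 + 49*11963^2
= 147269760 + 7012555081
= 7.1598e+09


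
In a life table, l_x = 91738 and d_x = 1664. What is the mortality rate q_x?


q_x = d_x / l_x
= 1664 / 91738
= 0.0181


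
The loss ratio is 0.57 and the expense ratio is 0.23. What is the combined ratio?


Combined ratio = loss ratio + expense ratio
= 0.57 + 0.23
= 0.8


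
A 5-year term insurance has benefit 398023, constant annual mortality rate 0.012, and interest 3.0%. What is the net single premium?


NSP = benefit * sum_{k=0}^{n-1} k_p_x * q * v^(k+1)
With constant q=0.012, v=0.970874
Sum = 0.053692
NSP = 398023 * 0.053692
= 21370.4693


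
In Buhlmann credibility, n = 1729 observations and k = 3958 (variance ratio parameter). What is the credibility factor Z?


Z = n / (n + k)
= 1729 / (1729 + 3958)
= 1729 / 5687
= 0.304


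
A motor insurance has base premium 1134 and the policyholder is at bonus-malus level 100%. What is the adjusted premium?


adjusted = base * BM_level / 100
= 1134 * 100 / 100
= 1134 * 1.0
= 1134.0


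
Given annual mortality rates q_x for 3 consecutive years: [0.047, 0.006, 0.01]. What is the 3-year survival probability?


p_k = 1 - q_k for each year
Survival = product of (1 - q_k)
= 0.953 * 0.994 * 0.99
= 0.9378


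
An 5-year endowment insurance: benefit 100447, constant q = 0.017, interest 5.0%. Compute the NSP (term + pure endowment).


Term component = 7157.8303
Pure endowment = 5_p_x * v^5 * benefit = 0.917841 * 0.783526 * 100447 = 72236.7277
NSP = 79394.558


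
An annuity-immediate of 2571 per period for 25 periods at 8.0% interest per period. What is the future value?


FV = PMT * ((1+i)^n - 1) / i
= 2571 * ((1.08)^25 - 1) / 0.08
= 2571 * (6.848475 - 1) / 0.08
= 187955.3716


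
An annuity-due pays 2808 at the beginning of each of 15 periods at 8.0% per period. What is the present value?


PV_due = PMT * (1-(1+i)^(-n))/i * (1+i)
PV_immediate = 24035.0162
PV_due = 24035.0162 * 1.08
= 25957.8174


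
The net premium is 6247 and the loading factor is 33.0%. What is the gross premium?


Gross = net * (1 + loading)
= 6247 * (1 + 0.33)
= 6247 * 1.33
= 8308.51


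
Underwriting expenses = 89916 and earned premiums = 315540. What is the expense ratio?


Expense ratio = expenses / premiums
= 89916 / 315540
= 0.285


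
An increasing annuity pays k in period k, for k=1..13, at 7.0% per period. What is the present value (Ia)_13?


(Ia)_n = sum_{k=1}^{n} k * v^k, v = 1/(1+i)
v = 0.934579
Sum computed term by term:
(Ia)_13 = 50.6878


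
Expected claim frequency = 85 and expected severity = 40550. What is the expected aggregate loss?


E[S] = E[N] * E[X]
= 85 * 40550
= 3.4468e+06


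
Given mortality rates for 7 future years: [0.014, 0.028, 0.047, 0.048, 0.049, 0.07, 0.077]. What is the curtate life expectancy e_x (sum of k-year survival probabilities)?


e_x = sum_{k=1}^{n} k_p_x
k_p_x values:
  1_p_x = 0.986
  2_p_x = 0.958392
  3_p_x = 0.913348
  4_p_x = 0.869507
  5_p_x = 0.826901
  6_p_x = 0.769018
  7_p_x = 0.709804
e_x = 6.033


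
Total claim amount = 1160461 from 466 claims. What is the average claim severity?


severity = total / number
= 1160461 / 466
= 2490.2597


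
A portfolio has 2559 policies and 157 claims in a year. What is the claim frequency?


frequency = claims / policies
= 157 / 2559
= 0.0614


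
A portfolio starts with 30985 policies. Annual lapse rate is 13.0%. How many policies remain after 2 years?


remaining = initial * (1 - lapse)^years
= 30985 * (1 - 0.13)^2
= 30985 * 0.7569
= 23452.5465


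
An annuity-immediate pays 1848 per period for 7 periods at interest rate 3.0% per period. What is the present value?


PV = PMT * (1 - (1+i)^(-n)) / i
= 1848 * (1 - (1+0.03)^(-7)) / 0.03
= 1848 * (1 - 0.813092) / 0.03
= 1848 * 6.230283
= 11513.5629


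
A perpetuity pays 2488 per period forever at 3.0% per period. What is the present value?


PV = PMT / i
= 2488 / 0.03
= 82933.3333


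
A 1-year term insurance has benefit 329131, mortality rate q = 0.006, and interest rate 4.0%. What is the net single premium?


NSP = benefit * q * v
v = 1/(1+i) = 0.961538
NSP = 329131 * 0.006 * 0.961538
= 1898.8327


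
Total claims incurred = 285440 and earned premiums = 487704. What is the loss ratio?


Loss ratio = claims / premiums
= 285440 / 487704
= 0.5853


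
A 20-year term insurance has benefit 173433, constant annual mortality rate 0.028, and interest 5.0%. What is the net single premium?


NSP = benefit * sum_{k=0}^{n-1} k_p_x * q * v^(k+1)
With constant q=0.028, v=0.952381
Sum = 0.282308
NSP = 173433 * 0.282308
= 48961.5874


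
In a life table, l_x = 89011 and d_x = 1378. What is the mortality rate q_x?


q_x = d_x / l_x
= 1378 / 89011
= 0.0155


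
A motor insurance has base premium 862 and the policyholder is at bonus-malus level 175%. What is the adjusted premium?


adjusted = base * BM_level / 100
= 862 * 175 / 100
= 862 * 1.75
= 1508.5


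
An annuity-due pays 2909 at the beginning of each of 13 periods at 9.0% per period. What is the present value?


PV_due = PMT * (1-(1+i)^(-n))/i * (1+i)
PV_immediate = 21779.4035
PV_due = 21779.4035 * 1.09
= 23739.5498


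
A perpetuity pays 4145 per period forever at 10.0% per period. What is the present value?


PV = PMT / i
= 4145 / 0.1
= 41450.0


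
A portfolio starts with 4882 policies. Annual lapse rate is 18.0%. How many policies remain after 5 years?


remaining = initial * (1 - lapse)^years
= 4882 * (1 - 0.18)^5
= 4882 * 0.37074
= 1809.9519


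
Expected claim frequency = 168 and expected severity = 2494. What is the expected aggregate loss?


E[S] = E[N] * E[X]
= 168 * 2494
= 418992


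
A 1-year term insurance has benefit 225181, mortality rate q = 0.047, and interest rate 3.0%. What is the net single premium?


NSP = benefit * q * v
v = 1/(1+i) = 0.970874
NSP = 225181 * 0.047 * 0.970874
= 10275.2495


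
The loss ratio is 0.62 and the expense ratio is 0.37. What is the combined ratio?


Combined ratio = loss ratio + expense ratio
= 0.62 + 0.37
= 0.99


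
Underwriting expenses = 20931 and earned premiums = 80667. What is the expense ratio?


Expense ratio = expenses / premiums
= 20931 / 80667
= 0.2595


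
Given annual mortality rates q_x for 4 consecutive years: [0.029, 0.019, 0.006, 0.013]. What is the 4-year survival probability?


p_k = 1 - q_k for each year
Survival = product of (1 - q_k)
= 0.971 * 0.981 * 0.994 * 0.987
= 0.9345


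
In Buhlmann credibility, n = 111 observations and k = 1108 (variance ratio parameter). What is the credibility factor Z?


Z = n / (n + k)
= 111 / (111 + 1108)
= 111 / 1219
= 0.0911


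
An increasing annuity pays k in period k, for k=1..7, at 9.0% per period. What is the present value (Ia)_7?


(Ia)_n = sum_{k=1}^{n} k * v^k, v = 1/(1+i)
v = 0.917431
Sum computed term by term:
(Ia)_7 = 18.4075


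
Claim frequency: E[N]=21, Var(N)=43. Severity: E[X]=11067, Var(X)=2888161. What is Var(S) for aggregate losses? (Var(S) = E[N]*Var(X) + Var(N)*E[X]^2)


Var(S) = E[N]*Var(X) + Var(N)*E[X]^2
= 21*2888161 + 43*11067^2
= 60651381 + 5266575027
= 5.3272e+09


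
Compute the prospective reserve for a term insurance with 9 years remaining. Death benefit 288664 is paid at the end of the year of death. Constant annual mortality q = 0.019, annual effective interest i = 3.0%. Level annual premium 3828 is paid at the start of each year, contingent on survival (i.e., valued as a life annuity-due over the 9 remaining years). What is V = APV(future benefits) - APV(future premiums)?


v = 1/(1+i) = 0.970874
APV(future benefits) per unit = sum_{k=0}^{8} k_p_x * q * v^(k+1) = 0.137695
APV(future benefits) = 288664 * 0.137695 = 39747.7289
Life annuity-due factor ä_{x:9} = sum_{k=0}^{8} k_p_x * v^k = 7.464545
APV(future premiums) = 3828 * 7.464545 = 28574.2768
V = 39747.7289 - 28574.2768
= 11173.4522


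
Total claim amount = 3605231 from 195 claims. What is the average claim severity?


severity = total / number
= 3605231 / 195
= 18488.3641


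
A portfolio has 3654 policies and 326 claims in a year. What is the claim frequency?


frequency = claims / policies
= 326 / 3654
= 0.0892


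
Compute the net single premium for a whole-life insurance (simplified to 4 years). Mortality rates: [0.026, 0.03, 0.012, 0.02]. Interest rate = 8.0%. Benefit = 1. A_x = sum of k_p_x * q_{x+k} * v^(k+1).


v = 0.925926
Year 0: k_p_x=1.0, q=0.026, term=0.024074
Year 1: k_p_x=0.974, q=0.03, term=0.025051
Year 2: k_p_x=0.94478, q=0.012, term=0.009
Year 3: k_p_x=0.933443, q=0.02, term=0.013722
A_x = 0.0718


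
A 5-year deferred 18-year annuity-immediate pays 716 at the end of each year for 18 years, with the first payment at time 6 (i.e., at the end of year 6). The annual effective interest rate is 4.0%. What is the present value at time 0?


PV at time 5 of the 18-year annuity-immediate:
a_n = 716 * (1-(1+0.04)^(-18))/0.04 = 9064.0566
Discount back 5 years to time 0:
PV = 9064.0566 * (1+0.04)^(-5)
= 9064.0566 * 0.821927
= 7449.9938


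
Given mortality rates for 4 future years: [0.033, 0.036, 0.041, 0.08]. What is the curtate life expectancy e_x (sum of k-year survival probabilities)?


e_x = sum_{k=1}^{n} k_p_x
k_p_x values:
  1_p_x = 0.967
  2_p_x = 0.932188
  3_p_x = 0.893968
  4_p_x = 0.822451
e_x = 3.6156


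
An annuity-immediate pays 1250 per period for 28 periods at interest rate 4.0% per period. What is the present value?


PV = PMT * (1 - (1+i)^(-n)) / i
= 1250 * (1 - (1+0.04)^(-28)) / 0.04
= 1250 * (1 - 0.333477) / 0.04
= 1250 * 16.663063
= 20828.829


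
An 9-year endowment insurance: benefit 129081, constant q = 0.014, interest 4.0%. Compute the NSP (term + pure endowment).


Term component = 12755.0306
Pure endowment = 9_p_x * v^9 * benefit = 0.88083 * 0.702587 * 129081 = 79883.0249
NSP = 92638.0555


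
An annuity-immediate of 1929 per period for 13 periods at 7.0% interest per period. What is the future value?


FV = PMT * ((1+i)^n - 1) / i
= 1929 * ((1.07)^13 - 1) / 0.07
= 1929 * (2.409845 - 1) / 0.07
= 38851.3001


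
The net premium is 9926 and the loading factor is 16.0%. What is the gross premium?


Gross = net * (1 + loading)
= 9926 * (1 + 0.16)
= 9926 * 1.16
= 11514.16


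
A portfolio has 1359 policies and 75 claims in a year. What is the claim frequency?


frequency = claims / policies
= 75 / 1359
= 0.0552


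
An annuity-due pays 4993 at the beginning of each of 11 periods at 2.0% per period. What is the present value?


PV_due = PMT * (1-(1+i)^(-n))/i * (1+i)
PV_immediate = 48865.7323
PV_due = 48865.7323 * 1.02
= 49843.0469


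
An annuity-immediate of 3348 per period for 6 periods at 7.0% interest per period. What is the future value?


FV = PMT * ((1+i)^n - 1) / i
= 3348 * ((1.07)^6 - 1) / 0.07
= 3348 * (1.50073 - 1) / 0.07
= 23949.2174


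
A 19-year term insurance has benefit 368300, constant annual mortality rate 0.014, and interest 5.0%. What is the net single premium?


NSP = benefit * sum_{k=0}^{n-1} k_p_x * q * v^(k+1)
With constant q=0.014, v=0.952381
Sum = 0.152526
NSP = 368300 * 0.152526
= 56175.4744


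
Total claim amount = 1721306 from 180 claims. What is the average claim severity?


severity = total / number
= 1721306 / 180
= 9562.8111


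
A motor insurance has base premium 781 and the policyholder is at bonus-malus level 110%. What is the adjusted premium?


adjusted = base * BM_level / 100
= 781 * 110 / 100
= 781 * 1.1
= 859.1


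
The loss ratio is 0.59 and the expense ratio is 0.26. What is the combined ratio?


Combined ratio = loss ratio + expense ratio
= 0.59 + 0.26
= 0.85


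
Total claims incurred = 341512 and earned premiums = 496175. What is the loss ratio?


Loss ratio = claims / premiums
= 341512 / 496175
= 0.6883


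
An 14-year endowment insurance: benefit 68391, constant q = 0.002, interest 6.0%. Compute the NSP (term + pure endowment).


Term component = 1257.3437
Pure endowment = 14_p_x * v^14 * benefit = 0.972361 * 0.442301 * 68391 = 29413.3451
NSP = 30670.6888


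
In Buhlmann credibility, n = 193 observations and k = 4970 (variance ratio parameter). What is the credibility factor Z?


Z = n / (n + k)
= 193 / (193 + 4970)
= 193 / 5163
= 0.0374


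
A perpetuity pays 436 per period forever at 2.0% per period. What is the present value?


PV = PMT / i
= 436 / 0.02
= 21800.0


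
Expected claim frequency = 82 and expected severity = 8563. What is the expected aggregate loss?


E[S] = E[N] * E[X]
= 82 * 8563
= 702166


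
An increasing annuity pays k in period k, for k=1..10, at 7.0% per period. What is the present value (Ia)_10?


(Ia)_n = sum_{k=1}^{n} k * v^k, v = 1/(1+i)
v = 0.934579
Sum computed term by term:
(Ia)_10 = 34.7391


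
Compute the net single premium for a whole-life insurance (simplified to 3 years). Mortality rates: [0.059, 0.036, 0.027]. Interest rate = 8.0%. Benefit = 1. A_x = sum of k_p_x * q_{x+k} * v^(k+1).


v = 0.925926
Year 0: k_p_x=1.0, q=0.059, term=0.05463
Year 1: k_p_x=0.941, q=0.036, term=0.029043
Year 2: k_p_x=0.907124, q=0.027, term=0.019443
A_x = 0.1031


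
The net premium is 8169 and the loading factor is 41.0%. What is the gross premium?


Gross = net * (1 + loading)
= 8169 * (1 + 0.41)
= 8169 * 1.41
= 11518.29


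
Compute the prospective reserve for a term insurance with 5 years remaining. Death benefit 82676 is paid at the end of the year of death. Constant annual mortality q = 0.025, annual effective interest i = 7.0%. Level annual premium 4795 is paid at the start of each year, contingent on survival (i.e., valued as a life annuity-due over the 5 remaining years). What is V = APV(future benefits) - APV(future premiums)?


v = 1/(1+i) = 0.934579
APV(future benefits) per unit = sum_{k=0}^{4} k_p_x * q * v^(k+1) = 0.09784
APV(future benefits) = 82676 * 0.09784 = 8088.9969
Life annuity-due factor ä_{x:5} = sum_{k=0}^{4} k_p_x * v^k = 4.18754
APV(future premiums) = 4795 * 4.18754 = 20079.255
V = 8088.9969 - 20079.255
= -11990.2581


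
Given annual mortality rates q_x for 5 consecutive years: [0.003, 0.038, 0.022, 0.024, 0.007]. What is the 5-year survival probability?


p_k = 1 - q_k for each year
Survival = product of (1 - q_k)
= 0.997 * 0.962 * 0.978 * 0.976 * 0.993
= 0.9091


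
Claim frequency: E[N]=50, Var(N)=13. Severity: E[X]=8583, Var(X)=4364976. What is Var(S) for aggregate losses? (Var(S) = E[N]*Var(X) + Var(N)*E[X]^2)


Var(S) = E[N]*Var(X) + Var(N)*E[X]^2
= 50*4364976 + 13*8583^2
= 218248800 + 957682557
= 1.1759e+09


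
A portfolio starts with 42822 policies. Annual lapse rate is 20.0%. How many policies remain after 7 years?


remaining = initial * (1 - lapse)^years
= 42822 * (1 - 0.2)^7
= 42822 * 0.209715
= 8980.4243


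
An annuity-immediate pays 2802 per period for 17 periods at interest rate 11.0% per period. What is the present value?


PV = PMT * (1 - (1+i)^(-n)) / i
= 2802 * (1 - (1+0.11)^(-17)) / 0.11
= 2802 * (1 - 0.169633) / 0.11
= 2802 * 7.548794
= 21151.7219


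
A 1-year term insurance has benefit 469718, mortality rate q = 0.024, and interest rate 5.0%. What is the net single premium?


NSP = benefit * q * v
v = 1/(1+i) = 0.952381
NSP = 469718 * 0.024 * 0.952381
= 10736.4114


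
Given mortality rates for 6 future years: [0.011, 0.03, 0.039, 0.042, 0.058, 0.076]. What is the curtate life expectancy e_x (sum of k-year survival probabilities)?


e_x = sum_{k=1}^{n} k_p_x
k_p_x values:
  1_p_x = 0.989
  2_p_x = 0.95933
  3_p_x = 0.921916
  4_p_x = 0.883196
  5_p_x = 0.83197
  6_p_x = 0.768741
e_x = 5.3542


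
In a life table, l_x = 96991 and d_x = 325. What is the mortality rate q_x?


q_x = d_x / l_x
= 325 / 96991
= 0.0034


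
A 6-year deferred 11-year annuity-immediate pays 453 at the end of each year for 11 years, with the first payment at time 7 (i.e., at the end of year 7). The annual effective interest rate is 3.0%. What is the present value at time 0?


PV at time 6 of the 11-year annuity-immediate:
a_n = 453 * (1-(1+0.03)^(-11))/0.03 = 4191.4387
Discount back 6 years to time 0:
PV = 4191.4387 * (1+0.03)^(-6)
= 4191.4387 * 0.837484
= 3510.2639


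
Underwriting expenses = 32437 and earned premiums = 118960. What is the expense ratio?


Expense ratio = expenses / premiums
= 32437 / 118960
= 0.2727


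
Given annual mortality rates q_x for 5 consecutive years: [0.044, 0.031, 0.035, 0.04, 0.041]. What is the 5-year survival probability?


p_k = 1 - q_k for each year
Survival = product of (1 - q_k)
= 0.956 * 0.969 * 0.965 * 0.96 * 0.959
= 0.823


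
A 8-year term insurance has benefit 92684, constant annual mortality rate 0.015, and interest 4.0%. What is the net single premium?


NSP = benefit * sum_{k=0}^{n-1} k_p_x * q * v^(k+1)
With constant q=0.015, v=0.961538
Sum = 0.096143
NSP = 92684 * 0.096143
= 8910.9299


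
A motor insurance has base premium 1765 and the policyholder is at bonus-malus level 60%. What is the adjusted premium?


adjusted = base * BM_level / 100
= 1765 * 60 / 100
= 1765 * 0.6
= 1059.0


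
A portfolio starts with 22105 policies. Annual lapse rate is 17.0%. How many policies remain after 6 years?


remaining = initial * (1 - lapse)^years
= 22105 * (1 - 0.17)^6
= 22105 * 0.32694
= 7227.017


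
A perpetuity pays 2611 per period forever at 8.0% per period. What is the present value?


PV = PMT / i
= 2611 / 0.08
= 32637.5


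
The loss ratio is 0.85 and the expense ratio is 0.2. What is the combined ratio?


Combined ratio = loss ratio + expense ratio
= 0.85 + 0.2
= 1.05


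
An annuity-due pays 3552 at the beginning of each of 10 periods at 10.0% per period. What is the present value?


PV_due = PMT * (1-(1+i)^(-n))/i * (1+i)
PV_immediate = 21825.5024
PV_due = 21825.5024 * 1.1
= 24008.0526


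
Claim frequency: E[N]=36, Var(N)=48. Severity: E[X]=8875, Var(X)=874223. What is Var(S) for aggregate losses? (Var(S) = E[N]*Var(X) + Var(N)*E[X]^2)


Var(S) = E[N]*Var(X) + Var(N)*E[X]^2
= 36*874223 + 48*8875^2
= 31472028 + 3780750000
= 3.8122e+09


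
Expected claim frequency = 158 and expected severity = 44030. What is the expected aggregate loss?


E[S] = E[N] * E[X]
= 158 * 44030
= 6.9567e+06


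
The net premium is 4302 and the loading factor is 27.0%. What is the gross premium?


Gross = net * (1 + loading)
= 4302 * (1 + 0.27)
= 4302 * 1.27
= 5463.54


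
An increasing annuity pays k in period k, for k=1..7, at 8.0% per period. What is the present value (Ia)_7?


(Ia)_n = sum_{k=1}^{n} k * v^k, v = 1/(1+i)
v = 0.925926
Sum computed term by term:
(Ia)_7 = 19.2306


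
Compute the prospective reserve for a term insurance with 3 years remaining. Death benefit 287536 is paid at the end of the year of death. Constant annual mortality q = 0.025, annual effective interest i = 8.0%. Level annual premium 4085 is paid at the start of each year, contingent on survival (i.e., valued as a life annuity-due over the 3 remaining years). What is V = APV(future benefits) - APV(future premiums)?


v = 1/(1+i) = 0.925926
APV(future benefits) per unit = sum_{k=0}^{2} k_p_x * q * v^(k+1) = 0.062912
APV(future benefits) = 287536 * 0.062912 = 18089.3789
Life annuity-due factor ä_{x:3} = sum_{k=0}^{2} k_p_x * v^k = 2.717785
APV(future premiums) = 4085 * 2.717785 = 11102.1537
V = 18089.3789 - 11102.1537
= 6987.2252
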